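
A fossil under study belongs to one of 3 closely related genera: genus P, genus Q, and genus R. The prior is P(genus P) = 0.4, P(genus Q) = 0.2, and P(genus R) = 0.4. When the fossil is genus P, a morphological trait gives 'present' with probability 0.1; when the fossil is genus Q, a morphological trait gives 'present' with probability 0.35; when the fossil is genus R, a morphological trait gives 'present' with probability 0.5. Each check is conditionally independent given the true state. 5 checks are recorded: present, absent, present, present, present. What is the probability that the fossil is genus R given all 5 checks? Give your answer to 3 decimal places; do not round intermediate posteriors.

0.863

After 'present': normaliser = 0.1·0.4000 + 0.35·0.2000 + 0.5·0.4000; P(genus P) ≈ 0.1290, P(genus Q) ≈ 0.2258, P(genus R) ≈ 0.6452
After 'absent': normaliser = 0.9·0.1290 + 0.65·0.2258 + 0.5·0.6452; P(genus P) ≈ 0.1983, P(genus Q) ≈ 0.2507, P(genus R) ≈ 0.5510
After 'present': normaliser = 0.1·0.1983 + 0.35·0.2507 + 0.5·0.5510; P(genus P) ≈ 0.0518, P(genus Q) ≈ 0.2291, P(genus R) ≈ 0.7192
After 'present': normaliser = 0.1·0.0518 + 0.35·0.2291 + 0.5·0.7192; P(genus P) ≈ 0.0116, P(genus Q) ≈ 0.1802, P(genus R) ≈ 0.8082
After 'present': normaliser = 0.1·0.0116 + 0.35·0.1802 + 0.5·0.8082; P(genus P) ≈ 0.0025, P(genus Q) ≈ 0.1347, P(genus R) ≈ 0.8629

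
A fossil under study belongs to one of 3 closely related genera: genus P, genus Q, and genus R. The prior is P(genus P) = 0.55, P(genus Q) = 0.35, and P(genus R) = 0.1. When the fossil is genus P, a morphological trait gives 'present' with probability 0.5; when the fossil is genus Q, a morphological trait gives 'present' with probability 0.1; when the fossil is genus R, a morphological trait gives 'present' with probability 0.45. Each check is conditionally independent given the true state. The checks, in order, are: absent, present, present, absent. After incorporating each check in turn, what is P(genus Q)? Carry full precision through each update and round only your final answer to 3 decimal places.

0.065

After 'absent': normaliser = 0.5·0.5500 + 0.9·0.3500 + 0.55·0.1000; P(genus P) ≈ 0.4264, P(genus Q) ≈ 0.4884, P(genus R) ≈ 0.0853
After 'present': normaliser = 0.5·0.4264 + 0.1·0.4884 + 0.45·0.0853; P(genus P) ≈ 0.7097, P(genus Q) ≈ 0.1626, P(genus R) ≈ 0.1277
After 'present': normaliser = 0.5·0.7097 + 0.1·0.1626 + 0.45·0.1277; P(genus P) ≈ 0.8279, P(genus Q) ≈ 0.0379, P(genus R) ≈ 0.1341
After 'absent': normaliser = 0.5·0.8279 + 0.9·0.0379 + 0.55·0.1341; P(genus P) ≈ 0.7932, P(genus Q) ≈ 0.0654, P(genus R) ≈ 0.1414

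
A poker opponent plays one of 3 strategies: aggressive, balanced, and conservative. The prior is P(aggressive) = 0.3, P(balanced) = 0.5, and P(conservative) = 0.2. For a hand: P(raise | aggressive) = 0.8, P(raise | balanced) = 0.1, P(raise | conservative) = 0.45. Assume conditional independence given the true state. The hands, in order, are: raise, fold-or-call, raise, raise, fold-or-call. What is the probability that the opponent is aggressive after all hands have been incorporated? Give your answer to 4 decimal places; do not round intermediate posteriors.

After 'raise': normaliser = 0.8·0.3000 + 0.1·0.5000 + 0.45·0.2000; P(aggressive) ≈ 0.6316, P(balanced) ≈ 0.1316, P(conservative) ≈ 0.2368
After 'fold-or-call': normaliser = 0.2·0.6316 + 0.9·0.1316 + 0.55·0.2368; P(aggressive) ≈ 0.3368, P(balanced) ≈ 0.3158, P(conservative) ≈ 0.3474
After 'raise': normaliser = 0.8·0.3368 + 0.1·0.3158 + 0.45·0.3474; P(aggressive) ≈ 0.5892, P(balanced) ≈ 0.0690, P(conservative) ≈ 0.3418
After 'raise': normaliser = 0.8·0.5892 + 0.1·0.0690 + 0.45·0.3418; P(aggressive) ≈ 0.7457, P(balanced) ≈ 0.0109, P(conservative) ≈ 0.2433
After 'fold-or-call': normaliser = 0.2·0.7457 + 0.9·0.0109 + 0.55·0.2433; P(aggressive) ≈ 0.5094, P(balanced) ≈ 0.0336, P(conservative) ≈ 0.4571

0.5094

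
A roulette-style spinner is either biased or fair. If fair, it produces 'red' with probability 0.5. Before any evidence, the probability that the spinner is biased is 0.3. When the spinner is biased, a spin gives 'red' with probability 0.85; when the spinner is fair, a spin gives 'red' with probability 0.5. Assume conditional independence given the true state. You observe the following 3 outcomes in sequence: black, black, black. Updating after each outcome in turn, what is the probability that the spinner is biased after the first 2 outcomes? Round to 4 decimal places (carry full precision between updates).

0.0371

Each posterior becomes the prior for the next update.
After 'black': P(biased) = 0.15·0.3000 / (0.15·0.3000 + 0.5·0.7000) ≈ 0.1139
After 'black': P(biased) = 0.15·0.1139 / (0.15·0.1139 + 0.5·0.8861) ≈ 0.0371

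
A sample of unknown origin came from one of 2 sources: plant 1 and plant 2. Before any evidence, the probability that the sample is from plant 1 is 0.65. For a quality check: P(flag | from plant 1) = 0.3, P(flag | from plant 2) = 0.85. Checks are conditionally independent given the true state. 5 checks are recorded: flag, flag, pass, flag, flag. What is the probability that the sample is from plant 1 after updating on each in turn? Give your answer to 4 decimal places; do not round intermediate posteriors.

After 'flag': P(plant 1) = 0.3·0.6500 / (0.3·0.6500 + 0.85·0.3500) ≈ 0.3959
After 'flag': P(plant 1) = 0.3·0.3959 / (0.3·0.3959 + 0.85·0.6041) ≈ 0.1879
After 'pass': P(plant 1) = 0.7·0.1879 / (0.7·0.1879 + 0.15·0.8121) ≈ 0.5191
After 'flag': P(plant 1) = 0.3·0.5191 / (0.3·0.5191 + 0.85·0.4809) ≈ 0.2759
After 'flag': P(plant 1) = 0.3·0.2759 / (0.3·0.2759 + 0.85·0.7241) ≈ 0.1185

0.1185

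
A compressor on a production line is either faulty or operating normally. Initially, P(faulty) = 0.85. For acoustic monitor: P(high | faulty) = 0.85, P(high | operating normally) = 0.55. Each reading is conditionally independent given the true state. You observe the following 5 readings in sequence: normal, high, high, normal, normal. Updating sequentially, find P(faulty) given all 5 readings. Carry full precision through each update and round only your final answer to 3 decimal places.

0.334

After 'normal': P(faulty) = 0.15·0.8500 / (0.15·0.8500 + 0.45·0.1500) ≈ 0.6538
After 'high': P(faulty) = 0.85·0.6538 / (0.85·0.6538 + 0.55·0.3462) ≈ 0.7448
After 'high': P(faulty) = 0.85·0.7448 / (0.85·0.7448 + 0.55·0.2552) ≈ 0.8186
After 'normal': P(faulty) = 0.15·0.8186 / (0.15·0.8186 + 0.45·0.1814) ≈ 0.6006
After 'normal': P(faulty) = 0.15·0.6006 / (0.15·0.6006 + 0.45·0.3994) ≈ 0.3339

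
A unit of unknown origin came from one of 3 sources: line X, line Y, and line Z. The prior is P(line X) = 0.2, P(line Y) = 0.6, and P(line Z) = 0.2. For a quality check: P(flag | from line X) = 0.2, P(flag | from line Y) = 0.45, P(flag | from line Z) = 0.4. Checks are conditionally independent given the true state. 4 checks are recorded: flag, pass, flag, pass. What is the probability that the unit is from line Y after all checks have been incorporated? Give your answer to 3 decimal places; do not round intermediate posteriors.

After 'flag': normaliser = 0.2·0.2000 + 0.45·0.6000 + 0.4·0.2000; P(line X) ≈ 0.1026, P(line Y) ≈ 0.6923, P(line Z) ≈ 0.2051
After 'pass': normaliser = 0.8·0.1026 + 0.55·0.6923 + 0.6·0.2051; P(line X) ≈ 0.1400, P(line Y) ≈ 0.6499, P(line Z) ≈ 0.2101
After 'flag': normaliser = 0.2·0.1400 + 0.45·0.6499 + 0.4·0.2101; P(line X) ≈ 0.0692, P(line Y) ≈ 0.7230, P(line Z) ≈ 0.2077
After 'pass': normaliser = 0.8·0.0692 + 0.55·0.7230 + 0.6·0.2077; P(line X) ≈ 0.0959, P(line Y) ≈ 0.6884, P(line Z) ≈ 0.2158

0.688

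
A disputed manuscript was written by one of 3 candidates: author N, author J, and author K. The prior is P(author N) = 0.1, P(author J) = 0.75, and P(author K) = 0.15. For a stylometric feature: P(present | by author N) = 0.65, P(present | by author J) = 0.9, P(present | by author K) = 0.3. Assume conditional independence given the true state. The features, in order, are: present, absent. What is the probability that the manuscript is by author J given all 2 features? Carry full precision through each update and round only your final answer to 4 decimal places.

0.5544

After 'present': normaliser = 0.65·0.1000 + 0.9·0.7500 + 0.3·0.1500; P(author N) ≈ 0.0828, P(author J) ≈ 0.8599, P(author K) ≈ 0.0573
After 'absent': normaliser = 0.35·0.0828 + 0.1·0.8599 + 0.7·0.0573; P(author N) ≈ 0.1869, P(author J) ≈ 0.5544, P(author K) ≈ 0.2587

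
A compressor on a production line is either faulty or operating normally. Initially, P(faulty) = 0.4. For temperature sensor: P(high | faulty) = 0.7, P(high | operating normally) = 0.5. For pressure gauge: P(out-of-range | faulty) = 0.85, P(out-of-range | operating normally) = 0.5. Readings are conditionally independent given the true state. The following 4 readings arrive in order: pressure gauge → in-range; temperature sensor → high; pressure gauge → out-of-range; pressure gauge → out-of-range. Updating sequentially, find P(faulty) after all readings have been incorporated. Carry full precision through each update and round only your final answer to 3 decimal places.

After pressure gauge='in-range': P(faulty) = 0.15·0.4000 / (0.15·0.4000 + 0.5·0.6000) ≈ 0.1667
After temperature sensor='high': P(faulty) = 0.7·0.1667 / (0.7·0.1667 + 0.5·0.8333) ≈ 0.2188
After pressure gauge='out-of-range': P(faulty) = 0.85·0.2188 / (0.85·0.2188 + 0.5·0.7812) ≈ 0.3225
After pressure gauge='out-of-range': P(faulty) = 0.85·0.3225 / (0.85·0.3225 + 0.5·0.6775) ≈ 0.4473

0.447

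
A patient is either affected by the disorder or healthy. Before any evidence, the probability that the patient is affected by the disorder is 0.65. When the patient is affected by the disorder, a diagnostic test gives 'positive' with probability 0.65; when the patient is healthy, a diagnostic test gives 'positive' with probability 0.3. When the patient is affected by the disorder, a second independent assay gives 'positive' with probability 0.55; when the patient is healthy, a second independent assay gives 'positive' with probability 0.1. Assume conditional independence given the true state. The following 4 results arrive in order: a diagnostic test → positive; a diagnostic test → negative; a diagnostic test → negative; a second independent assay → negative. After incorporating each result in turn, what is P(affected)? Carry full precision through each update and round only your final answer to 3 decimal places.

0.335

Each posterior becomes the prior for the next update.
After a diagnostic test='positive': P(affected) = 0.65·0.6500 / (0.65·0.6500 + 0.3·0.3500) ≈ 0.8009
After a diagnostic test='negative': P(affected) = 0.35·0.8009 / (0.35·0.8009 + 0.7·0.1991) ≈ 0.6680
After a diagnostic test='negative': P(affected) = 0.35·0.6680 / (0.35·0.6680 + 0.7·0.3320) ≈ 0.5015
After a second independent assay='negative': P(affected) = 0.45·0.5015 / (0.45·0.5015 + 0.9·0.4985) ≈ 0.3347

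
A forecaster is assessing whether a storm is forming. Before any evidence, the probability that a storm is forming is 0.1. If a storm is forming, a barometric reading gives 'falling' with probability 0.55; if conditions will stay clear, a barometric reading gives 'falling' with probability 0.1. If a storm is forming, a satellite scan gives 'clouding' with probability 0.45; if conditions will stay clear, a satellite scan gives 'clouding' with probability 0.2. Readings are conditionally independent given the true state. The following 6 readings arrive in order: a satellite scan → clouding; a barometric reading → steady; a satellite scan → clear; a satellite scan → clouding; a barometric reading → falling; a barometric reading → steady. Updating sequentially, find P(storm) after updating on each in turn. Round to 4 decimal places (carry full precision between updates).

0.3471

After a satellite scan='clouding': P(storm) = 0.45·0.1000 / (0.45·0.1000 + 0.2·0.9000) ≈ 0.2000
After a barometric reading='steady': P(storm) = 0.45·0.2000 / (0.45·0.2000 + 0.9·0.8000) ≈ 0.1111
After a satellite scan='clear': P(storm) = 0.55·0.1111 / (0.55·0.1111 + 0.8·0.8889) ≈ 0.0791
After a satellite scan='clouding': P(storm) = 0.45·0.0791 / (0.45·0.0791 + 0.2·0.9209) ≈ 0.1620
After a barometric reading='falling': P(storm) = 0.55·0.1620 / (0.55·0.1620 + 0.1·0.8380) ≈ 0.5154
After a barometric reading='steady': P(storm) = 0.45·0.5154 / (0.45·0.5154 + 0.9·0.4846) ≈ 0.3471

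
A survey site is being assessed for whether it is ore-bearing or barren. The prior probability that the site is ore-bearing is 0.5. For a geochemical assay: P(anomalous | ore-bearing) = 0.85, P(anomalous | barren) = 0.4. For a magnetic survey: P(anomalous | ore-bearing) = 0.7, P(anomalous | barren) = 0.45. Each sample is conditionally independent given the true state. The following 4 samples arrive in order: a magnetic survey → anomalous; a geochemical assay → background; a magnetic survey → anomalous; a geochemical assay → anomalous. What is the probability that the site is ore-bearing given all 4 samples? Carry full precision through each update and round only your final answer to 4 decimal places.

After a magnetic survey='anomalous': P(ore) = 0.7·0.5000 / (0.7·0.5000 + 0.45·0.5000) ≈ 0.6087
After a geochemical assay='background': P(ore) = 0.15·0.6087 / (0.15·0.6087 + 0.6·0.3913) ≈ 0.2800
After a magnetic survey='anomalous': P(ore) = 0.7·0.2800 / (0.7·0.2800 + 0.45·0.7200) ≈ 0.3769
After a geochemical assay='anomalous': P(ore) = 0.85·0.3769 / (0.85·0.3769 + 0.4·0.6231) ≈ 0.5625

0.5625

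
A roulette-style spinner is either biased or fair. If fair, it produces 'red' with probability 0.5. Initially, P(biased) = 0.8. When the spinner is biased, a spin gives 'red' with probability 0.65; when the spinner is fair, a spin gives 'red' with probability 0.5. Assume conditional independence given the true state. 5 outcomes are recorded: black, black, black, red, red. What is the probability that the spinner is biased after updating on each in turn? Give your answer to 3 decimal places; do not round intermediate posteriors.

0.699

After 'black': P(biased) = 0.35·0.8000 / (0.35·0.8000 + 0.5·0.2000) ≈ 0.7368
After 'black': P(biased) = 0.35·0.7368 / (0.35·0.7368 + 0.5·0.2632) ≈ 0.6622
After 'black': P(biased) = 0.35·0.6622 / (0.35·0.6622 + 0.5·0.3378) ≈ 0.5784
After 'red': P(biased) = 0.65·0.5784 / (0.65·0.5784 + 0.5·0.4216) ≈ 0.6408
After 'red': P(biased) = 0.65·0.6408 / (0.65·0.6408 + 0.5·0.3592) ≈ 0.6987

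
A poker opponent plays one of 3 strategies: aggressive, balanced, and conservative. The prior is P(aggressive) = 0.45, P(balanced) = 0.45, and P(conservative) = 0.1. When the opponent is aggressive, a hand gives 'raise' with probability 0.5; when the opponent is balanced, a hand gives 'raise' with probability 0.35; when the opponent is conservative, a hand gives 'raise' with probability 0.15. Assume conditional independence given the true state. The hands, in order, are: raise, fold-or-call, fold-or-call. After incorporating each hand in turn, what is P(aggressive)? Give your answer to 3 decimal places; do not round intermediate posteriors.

After 'raise': normaliser = 0.5·0.4500 + 0.35·0.4500 + 0.15·0.1000; P(aggressive) ≈ 0.5660, P(balanced) ≈ 0.3962, P(conservative) ≈ 0.0377
After 'fold-or-call': normaliser = 0.5·0.5660 + 0.65·0.3962 + 0.85·0.0377; P(aggressive) ≈ 0.4942, P(balanced) ≈ 0.4498, P(conservative) ≈ 0.0560
After 'fold-or-call': normaliser = 0.5·0.4942 + 0.65·0.4498 + 0.85·0.0560; P(aggressive) ≈ 0.4209, P(balanced) ≈ 0.4980, P(conservative) ≈ 0.0811

0.421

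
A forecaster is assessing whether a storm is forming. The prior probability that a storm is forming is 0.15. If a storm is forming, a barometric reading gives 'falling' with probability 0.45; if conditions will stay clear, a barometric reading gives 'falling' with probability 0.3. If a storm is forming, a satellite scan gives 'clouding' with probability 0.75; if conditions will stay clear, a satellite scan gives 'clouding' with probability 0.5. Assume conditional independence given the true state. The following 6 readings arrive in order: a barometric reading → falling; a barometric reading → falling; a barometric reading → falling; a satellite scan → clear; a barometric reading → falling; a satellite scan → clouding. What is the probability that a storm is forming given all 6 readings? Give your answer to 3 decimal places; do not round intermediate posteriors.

After a barometric reading='falling': P(storm) = 0.45·0.1500 / (0.45·0.1500 + 0.3·0.8500) ≈ 0.2093
After a barometric reading='falling': P(storm) = 0.45·0.2093 / (0.45·0.2093 + 0.3·0.7907) ≈ 0.2842
After a barometric reading='falling': P(storm) = 0.45·0.2842 / (0.45·0.2842 + 0.3·0.7158) ≈ 0.3733
After a satellite scan='clear': P(storm) = 0.25·0.3733 / (0.25·0.3733 + 0.5·0.6267) ≈ 0.2295
After a barometric reading='falling': P(storm) = 0.45·0.2295 / (0.45·0.2295 + 0.3·0.7705) ≈ 0.3088
After a satellite scan='clouding': P(storm) = 0.75·0.3088 / (0.75·0.3088 + 0.5·0.6912) ≈ 0.4012

0.401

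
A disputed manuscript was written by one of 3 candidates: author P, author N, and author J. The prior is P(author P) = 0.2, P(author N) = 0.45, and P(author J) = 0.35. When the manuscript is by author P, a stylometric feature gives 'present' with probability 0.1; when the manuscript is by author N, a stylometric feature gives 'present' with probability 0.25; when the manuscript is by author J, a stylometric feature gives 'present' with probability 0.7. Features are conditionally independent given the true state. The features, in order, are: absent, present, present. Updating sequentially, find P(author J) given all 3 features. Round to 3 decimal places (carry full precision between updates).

After 'absent': normaliser = 0.9·0.2000 + 0.75·0.4500 + 0.3·0.3500; P(author P) ≈ 0.2892, P(author N) ≈ 0.5422, P(author J) ≈ 0.1687
After 'present': normaliser = 0.1·0.2892 + 0.25·0.5422 + 0.7·0.1687; P(author P) ≈ 0.1023, P(author N) ≈ 0.4797, P(author J) ≈ 0.4179
After 'present': normaliser = 0.1·0.1023 + 0.25·0.4797 + 0.7·0.4179; P(author P) ≈ 0.0242, P(author N) ≈ 0.2837, P(author J) ≈ 0.6921

0.692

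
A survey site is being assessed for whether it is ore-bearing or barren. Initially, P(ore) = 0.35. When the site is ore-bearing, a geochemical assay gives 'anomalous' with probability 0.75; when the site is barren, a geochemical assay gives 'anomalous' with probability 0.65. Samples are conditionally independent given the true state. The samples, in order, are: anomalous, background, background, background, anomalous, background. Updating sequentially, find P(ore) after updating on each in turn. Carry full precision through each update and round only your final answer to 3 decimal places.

0.157

After 'anomalous': P(ore) = 0.75·0.3500 / (0.75·0.3500 + 0.65·0.6500) ≈ 0.3832
After 'background': P(ore) = 0.25·0.3832 / (0.25·0.3832 + 0.35·0.6168) ≈ 0.3074
After 'background': P(ore) = 0.25·0.3074 / (0.25·0.3074 + 0.35·0.6926) ≈ 0.2407
After 'background': P(ore) = 0.25·0.2407 / (0.25·0.2407 + 0.35·0.7593) ≈ 0.1846
After 'anomalous': P(ore) = 0.75·0.1846 / (0.75·0.1846 + 0.65·0.8154) ≈ 0.2071
After 'background': P(ore) = 0.25·0.2071 / (0.25·0.2071 + 0.35·0.7929) ≈ 0.1573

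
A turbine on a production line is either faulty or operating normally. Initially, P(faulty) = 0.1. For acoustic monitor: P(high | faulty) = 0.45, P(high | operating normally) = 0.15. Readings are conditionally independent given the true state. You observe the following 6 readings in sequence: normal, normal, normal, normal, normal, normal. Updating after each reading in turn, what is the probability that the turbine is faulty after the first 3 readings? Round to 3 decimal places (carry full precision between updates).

After 'normal': P(faulty) = 0.55·0.1000 / (0.55·0.1000 + 0.85·0.9000) ≈ 0.0671
After 'normal': P(faulty) = 0.55·0.0671 / (0.55·0.0671 + 0.85·0.9329) ≈ 0.0445
After 'normal': P(faulty) = 0.55·0.0445 / (0.55·0.0445 + 0.85·0.9555) ≈ 0.0292

0.029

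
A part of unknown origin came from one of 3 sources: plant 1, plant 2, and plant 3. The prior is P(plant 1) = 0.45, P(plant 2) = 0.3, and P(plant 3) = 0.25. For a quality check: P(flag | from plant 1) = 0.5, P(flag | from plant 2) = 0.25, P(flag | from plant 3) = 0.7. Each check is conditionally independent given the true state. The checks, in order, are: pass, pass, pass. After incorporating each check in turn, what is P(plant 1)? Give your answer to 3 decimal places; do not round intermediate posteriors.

0.297

Each posterior becomes the prior for the next update.
After 'pass': normaliser = 0.5·0.4500 + 0.75·0.3000 + 0.3·0.2500; P(plant 1) ≈ 0.4286, P(plant 2) ≈ 0.4286, P(plant 3) ≈ 0.1429
After 'pass': normaliser = 0.5·0.4286 + 0.75·0.4286 + 0.3·0.1429; P(plant 1) ≈ 0.3704, P(plant 2) ≈ 0.5556, P(plant 3) ≈ 0.0741
After 'pass': normaliser = 0.5·0.3704 + 0.75·0.5556 + 0.3·0.0741; P(plant 1) ≈ 0.2967, P(plant 2) ≈ 0.6677, P(plant 3) ≈ 0.0356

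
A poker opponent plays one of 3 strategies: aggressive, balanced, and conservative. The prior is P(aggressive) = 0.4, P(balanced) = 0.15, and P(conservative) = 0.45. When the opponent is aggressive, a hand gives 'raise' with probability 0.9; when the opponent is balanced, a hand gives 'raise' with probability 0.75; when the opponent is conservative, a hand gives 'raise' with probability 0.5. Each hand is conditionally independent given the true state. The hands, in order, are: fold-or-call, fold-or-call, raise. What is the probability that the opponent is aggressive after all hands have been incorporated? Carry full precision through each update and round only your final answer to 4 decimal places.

0.0538

After 'fold-or-call': normaliser = 0.1·0.4000 + 0.25·0.1500 + 0.5·0.4500; P(aggressive) ≈ 0.1322, P(balanced) ≈ 0.1240, P(conservative) ≈ 0.7438
After 'fold-or-call': normaliser = 0.1·0.1322 + 0.25·0.1240 + 0.5·0.7438; P(aggressive) ≈ 0.0318, P(balanced) ≈ 0.0745, P(conservative) ≈ 0.8937
After 'raise': normaliser = 0.9·0.0318 + 0.75·0.0745 + 0.5·0.8937; P(aggressive) ≈ 0.0538, P(balanced) ≈ 0.1051, P(conservative) ≈ 0.8410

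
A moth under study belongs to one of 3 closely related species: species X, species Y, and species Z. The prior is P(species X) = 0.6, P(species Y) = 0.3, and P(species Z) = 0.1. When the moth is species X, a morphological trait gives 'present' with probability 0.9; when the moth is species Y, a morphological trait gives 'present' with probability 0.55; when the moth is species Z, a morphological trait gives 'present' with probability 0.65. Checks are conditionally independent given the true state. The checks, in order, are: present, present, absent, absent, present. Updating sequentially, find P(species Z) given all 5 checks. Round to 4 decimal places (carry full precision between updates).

0.1885

After 'present': normaliser = 0.9·0.6000 + 0.55·0.3000 + 0.65·0.1000; P(species X) ≈ 0.7013, P(species Y) ≈ 0.2143, P(species Z) ≈ 0.0844
After 'present': normaliser = 0.9·0.7013 + 0.55·0.2143 + 0.65·0.0844; P(species X) ≈ 0.7851, P(species Y) ≈ 0.1466, P(species Z) ≈ 0.0683
After 'absent': normaliser = 0.1·0.7851 + 0.45·0.1466 + 0.35·0.0683; P(species X) ≈ 0.4663, P(species Y) ≈ 0.3918, P(species Z) ≈ 0.1419
After 'absent': normaliser = 0.1·0.4663 + 0.45·0.3918 + 0.35·0.1419; P(species X) ≈ 0.1711, P(species Y) ≈ 0.6468, P(species Z) ≈ 0.1822
After 'present': normaliser = 0.9·0.1711 + 0.55·0.6468 + 0.65·0.1822; P(species X) ≈ 0.2451, P(species Y) ≈ 0.5664, P(species Z) ≈ 0.1885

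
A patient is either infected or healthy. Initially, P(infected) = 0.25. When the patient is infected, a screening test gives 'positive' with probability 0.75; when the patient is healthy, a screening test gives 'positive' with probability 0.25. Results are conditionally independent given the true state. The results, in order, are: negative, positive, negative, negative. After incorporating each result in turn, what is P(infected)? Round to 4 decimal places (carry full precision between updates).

0.0357

After 'negative': P(infected) = 0.25·0.2500 / (0.25·0.2500 + 0.75·0.7500) ≈ 0.1000
After 'positive': P(infected) = 0.75·0.1000 / (0.75·0.1000 + 0.25·0.9000) ≈ 0.2500
After 'negative': P(infected) = 0.25·0.2500 / (0.25·0.2500 + 0.75·0.7500) ≈ 0.1000
After 'negative': P(infected) = 0.25·0.1000 / (0.25·0.1000 + 0.75·0.9000) ≈ 0.0357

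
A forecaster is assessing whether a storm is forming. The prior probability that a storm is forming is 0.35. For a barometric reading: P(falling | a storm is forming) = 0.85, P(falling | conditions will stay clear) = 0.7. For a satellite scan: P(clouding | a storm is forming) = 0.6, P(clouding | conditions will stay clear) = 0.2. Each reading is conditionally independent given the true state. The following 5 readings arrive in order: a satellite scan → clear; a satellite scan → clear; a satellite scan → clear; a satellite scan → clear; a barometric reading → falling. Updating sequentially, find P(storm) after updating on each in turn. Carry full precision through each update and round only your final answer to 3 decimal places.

0.039

After a satellite scan='clear': P(storm) = 0.4·0.3500 / (0.4·0.3500 + 0.8·0.6500) ≈ 0.2121
After a satellite scan='clear': P(storm) = 0.4·0.2121 / (0.4·0.2121 + 0.8·0.7879) ≈ 0.1186
After a satellite scan='clear': P(storm) = 0.4·0.1186 / (0.4·0.1186 + 0.8·0.8814) ≈ 0.0631
After a satellite scan='clear': P(storm) = 0.4·0.0631 / (0.4·0.0631 + 0.8·0.9369) ≈ 0.0326
After a barometric reading='falling': P(storm) = 0.85·0.0326 / (0.85·0.0326 + 0.7·0.9674) ≈ 0.0393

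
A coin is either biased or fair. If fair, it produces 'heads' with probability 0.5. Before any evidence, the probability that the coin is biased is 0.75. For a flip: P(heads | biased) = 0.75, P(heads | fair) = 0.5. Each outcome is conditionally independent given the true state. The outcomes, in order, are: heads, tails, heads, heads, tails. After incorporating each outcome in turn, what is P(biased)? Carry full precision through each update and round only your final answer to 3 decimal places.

0.717

After 'heads': P(biased) = 0.75·0.7500 / (0.75·0.7500 + 0.5·0.2500) ≈ 0.8182
After 'tails': P(biased) = 0.25·0.8182 / (0.25·0.8182 + 0.5·0.1818) ≈ 0.6923
After 'heads': P(biased) = 0.75·0.6923 / (0.75·0.6923 + 0.5·0.3077) ≈ 0.7714
After 'heads': P(biased) = 0.75·0.7714 / (0.75·0.7714 + 0.5·0.2286) ≈ 0.8351
After 'tails': P(biased) = 0.25·0.8351 / (0.25·0.8351 + 0.5·0.1649) ≈ 0.7168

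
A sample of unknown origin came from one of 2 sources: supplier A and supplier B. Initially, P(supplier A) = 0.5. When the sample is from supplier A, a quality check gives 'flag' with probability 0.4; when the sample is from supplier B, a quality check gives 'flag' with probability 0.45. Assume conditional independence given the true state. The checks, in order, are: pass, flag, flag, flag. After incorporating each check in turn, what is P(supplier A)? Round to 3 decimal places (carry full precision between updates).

0.434

Each posterior becomes the prior for the next update.
After 'pass': P(supplier A) = 0.6·0.5000 / (0.6·0.5000 + 0.55·0.5000) ≈ 0.5217
After 'flag': P(supplier A) = 0.4·0.5217 / (0.4·0.5217 + 0.45·0.4783) ≈ 0.4923
After 'flag': P(supplier A) = 0.4·0.4923 / (0.4·0.4923 + 0.45·0.5077) ≈ 0.4629
After 'flag': P(supplier A) = 0.4·0.4629 / (0.4·0.4629 + 0.45·0.5371) ≈ 0.4338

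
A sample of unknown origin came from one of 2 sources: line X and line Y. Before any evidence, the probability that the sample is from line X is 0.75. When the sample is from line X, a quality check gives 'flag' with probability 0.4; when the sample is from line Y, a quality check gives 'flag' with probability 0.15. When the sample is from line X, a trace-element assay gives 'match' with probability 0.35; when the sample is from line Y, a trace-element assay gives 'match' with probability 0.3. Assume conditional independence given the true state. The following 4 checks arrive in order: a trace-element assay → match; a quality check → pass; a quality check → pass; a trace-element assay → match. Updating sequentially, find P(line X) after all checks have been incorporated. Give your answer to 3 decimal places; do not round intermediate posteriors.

0.670

Each posterior becomes the prior for the next update.
After a trace-element assay='match': P(line X) = 0.35·0.7500 / (0.35·0.7500 + 0.3·0.2500) ≈ 0.7778
After a quality check='pass': P(line X) = 0.6·0.7778 / (0.6·0.7778 + 0.85·0.2222) ≈ 0.7119
After a quality check='pass': P(line X) = 0.6·0.7119 / (0.6·0.7119 + 0.85·0.2881) ≈ 0.6356
After a trace-element assay='match': P(line X) = 0.35·0.6356 / (0.35·0.6356 + 0.3·0.3644) ≈ 0.6705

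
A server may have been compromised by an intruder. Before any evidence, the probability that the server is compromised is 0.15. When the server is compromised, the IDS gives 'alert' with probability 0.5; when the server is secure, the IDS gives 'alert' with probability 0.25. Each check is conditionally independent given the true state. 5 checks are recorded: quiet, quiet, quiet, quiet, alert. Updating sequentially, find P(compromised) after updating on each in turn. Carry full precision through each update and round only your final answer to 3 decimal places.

0.065

After 'quiet': P(compromised) = 0.5·0.1500 / (0.5·0.1500 + 0.75·0.8500) ≈ 0.1053
After 'quiet': P(compromised) = 0.5·0.1053 / (0.5·0.1053 + 0.75·0.8947) ≈ 0.0727
After 'quiet': P(compromised) = 0.5·0.0727 / (0.5·0.0727 + 0.75·0.9273) ≈ 0.0497
After 'quiet': P(compromised) = 0.5·0.0497 / (0.5·0.0497 + 0.75·0.9503) ≈ 0.0337
After 'alert': P(compromised) = 0.5·0.0337 / (0.5·0.0337 + 0.25·0.9663) ≈ 0.0652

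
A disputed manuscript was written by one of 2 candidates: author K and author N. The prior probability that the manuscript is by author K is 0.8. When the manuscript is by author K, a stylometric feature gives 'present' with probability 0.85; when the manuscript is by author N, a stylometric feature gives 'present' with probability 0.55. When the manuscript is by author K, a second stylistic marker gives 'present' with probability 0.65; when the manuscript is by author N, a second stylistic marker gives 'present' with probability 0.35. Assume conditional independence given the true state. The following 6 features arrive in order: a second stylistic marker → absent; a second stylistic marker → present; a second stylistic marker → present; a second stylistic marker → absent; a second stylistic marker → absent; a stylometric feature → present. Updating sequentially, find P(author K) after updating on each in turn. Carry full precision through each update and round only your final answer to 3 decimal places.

After a second stylistic marker='absent': P(author K) = 0.35·0.8000 / (0.35·0.8000 + 0.65·0.2000) ≈ 0.6829
After a second stylistic marker='present': P(author K) = 0.65·0.6829 / (0.65·0.6829 + 0.35·0.3171) ≈ 0.8000
After a second stylistic marker='present': P(author K) = 0.65·0.8000 / (0.65·0.8000 + 0.35·0.2000) ≈ 0.8814
After a second stylistic marker='absent': P(author K) = 0.35·0.8814 / (0.35·0.8814 + 0.65·0.1186) ≈ 0.8000
After a second stylistic marker='absent': P(author K) = 0.35·0.8000 / (0.35·0.8000 + 0.65·0.2000) ≈ 0.6829
After a stylometric feature='present': P(author K) = 0.85·0.6829 / (0.85·0.6829 + 0.55·0.3171) ≈ 0.7690

0.769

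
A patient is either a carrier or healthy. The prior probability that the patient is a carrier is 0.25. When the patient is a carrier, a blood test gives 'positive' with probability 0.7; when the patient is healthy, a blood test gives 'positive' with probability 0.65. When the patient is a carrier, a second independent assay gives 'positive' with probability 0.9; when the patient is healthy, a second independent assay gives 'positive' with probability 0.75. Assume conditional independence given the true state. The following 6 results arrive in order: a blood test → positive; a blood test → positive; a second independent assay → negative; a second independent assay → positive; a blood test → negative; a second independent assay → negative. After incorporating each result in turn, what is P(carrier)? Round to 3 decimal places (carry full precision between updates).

After a blood test='positive': P(carrier) = 0.7·0.2500 / (0.7·0.2500 + 0.65·0.7500) ≈ 0.2642
After a blood test='positive': P(carrier) = 0.7·0.2642 / (0.7·0.2642 + 0.65·0.7358) ≈ 0.2788
After a second independent assay='negative': P(carrier) = 0.1·0.2788 / (0.1·0.2788 + 0.25·0.7212) ≈ 0.1339
After a second independent assay='positive': P(carrier) = 0.9·0.1339 / (0.9·0.1339 + 0.75·0.8661) ≈ 0.1565
After a blood test='negative': P(carrier) = 0.3·0.1565 / (0.3·0.1565 + 0.35·0.8435) ≈ 0.1372
After a second independent assay='negative': P(carrier) = 0.1·0.1372 / (0.1·0.1372 + 0.25·0.8628) ≈ 0.0598

0.060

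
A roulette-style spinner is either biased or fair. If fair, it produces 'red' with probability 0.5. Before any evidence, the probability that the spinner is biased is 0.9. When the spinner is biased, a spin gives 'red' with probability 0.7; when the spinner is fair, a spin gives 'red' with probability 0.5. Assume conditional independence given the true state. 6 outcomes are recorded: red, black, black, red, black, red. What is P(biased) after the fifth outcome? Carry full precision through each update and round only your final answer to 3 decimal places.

0.792

After 'red': P(biased) = 0.7·0.9000 / (0.7·0.9000 + 0.5·0.1000) ≈ 0.9265
After 'black': P(biased) = 0.3·0.9265 / (0.3·0.9265 + 0.5·0.0735) ≈ 0.8832
After 'black': P(biased) = 0.3·0.8832 / (0.3·0.8832 + 0.5·0.1168) ≈ 0.8194
After 'red': P(biased) = 0.7·0.8194 / (0.7·0.8194 + 0.5·0.1806) ≈ 0.8640
After 'black': P(biased) = 0.3·0.8640 / (0.3·0.8640 + 0.5·0.1360) ≈ 0.7921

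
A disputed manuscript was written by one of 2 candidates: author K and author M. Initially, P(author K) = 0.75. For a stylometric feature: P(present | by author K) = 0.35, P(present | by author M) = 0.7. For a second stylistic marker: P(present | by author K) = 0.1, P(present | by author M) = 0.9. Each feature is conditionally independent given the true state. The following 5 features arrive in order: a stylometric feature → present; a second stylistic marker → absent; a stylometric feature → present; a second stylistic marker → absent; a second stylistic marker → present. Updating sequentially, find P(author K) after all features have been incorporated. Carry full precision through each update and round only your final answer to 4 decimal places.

Each posterior becomes the prior for the next update.
After a stylometric feature='present': P(author K) = 0.35·0.7500 / (0.35·0.7500 + 0.7·0.2500) ≈ 0.6000
After a second stylistic marker='absent': P(author K) = 0.9·0.6000 / (0.9·0.6000 + 0.1·0.4000) ≈ 0.9310
After a stylometric feature='present': P(author K) = 0.35·0.9310 / (0.35·0.9310 + 0.7·0.0690) ≈ 0.8710
After a second stylistic marker='absent': P(author K) = 0.9·0.8710 / (0.9·0.8710 + 0.1·0.1290) ≈ 0.9838
After a second stylistic marker='present': P(author K) = 0.1·0.9838 / (0.1·0.9838 + 0.9·0.0162) ≈ 0.8710

0.8710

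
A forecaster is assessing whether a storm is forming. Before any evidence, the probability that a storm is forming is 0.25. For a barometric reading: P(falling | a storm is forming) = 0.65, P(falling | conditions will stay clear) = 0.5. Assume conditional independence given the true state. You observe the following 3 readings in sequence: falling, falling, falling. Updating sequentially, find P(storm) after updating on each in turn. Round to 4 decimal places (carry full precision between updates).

Each posterior becomes the prior for the next update.
After 'falling': P(storm) = 0.65·0.2500 / (0.65·0.2500 + 0.5·0.7500) ≈ 0.3023
After 'falling': P(storm) = 0.65·0.3023 / (0.65·0.3023 + 0.5·0.6977) ≈ 0.3603
After 'falling': P(storm) = 0.65·0.3603 / (0.65·0.3603 + 0.5·0.6397) ≈ 0.4227

0.4227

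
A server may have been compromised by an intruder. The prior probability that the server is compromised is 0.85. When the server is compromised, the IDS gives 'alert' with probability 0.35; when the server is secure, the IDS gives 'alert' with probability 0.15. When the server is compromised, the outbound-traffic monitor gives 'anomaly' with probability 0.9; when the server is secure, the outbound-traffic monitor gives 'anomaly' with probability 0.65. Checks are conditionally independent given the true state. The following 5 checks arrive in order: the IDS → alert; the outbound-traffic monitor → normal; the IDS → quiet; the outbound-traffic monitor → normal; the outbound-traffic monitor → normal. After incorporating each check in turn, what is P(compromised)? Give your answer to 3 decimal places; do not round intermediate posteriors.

0.191

Each posterior becomes the prior for the next update.
After the IDS='alert': P(compromised) = 0.35·0.8500 / (0.35·0.8500 + 0.15·0.1500) ≈ 0.9297
After the outbound-traffic monitor='normal': P(compromised) = 0.1·0.9297 / (0.1·0.9297 + 0.35·0.0703) ≈ 0.7907
After the IDS='quiet': P(compromised) = 0.65·0.7907 / (0.65·0.7907 + 0.85·0.2093) ≈ 0.7429
After the outbound-traffic monitor='normal': P(compromised) = 0.1·0.7429 / (0.1·0.7429 + 0.35·0.2571) ≈ 0.4522
After the outbound-traffic monitor='normal': P(compromised) = 0.1·0.4522 / (0.1·0.4522 + 0.35·0.5478) ≈ 0.1908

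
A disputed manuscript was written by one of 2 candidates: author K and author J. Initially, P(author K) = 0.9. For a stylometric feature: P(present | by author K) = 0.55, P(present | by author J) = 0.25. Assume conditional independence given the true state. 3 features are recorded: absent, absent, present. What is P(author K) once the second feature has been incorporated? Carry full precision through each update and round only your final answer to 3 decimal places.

After 'absent': P(author K) = 0.45·0.9000 / (0.45·0.9000 + 0.75·0.1000) ≈ 0.8438
After 'absent': P(author K) = 0.45·0.8438 / (0.45·0.8438 + 0.75·0.1562) ≈ 0.7642

0.764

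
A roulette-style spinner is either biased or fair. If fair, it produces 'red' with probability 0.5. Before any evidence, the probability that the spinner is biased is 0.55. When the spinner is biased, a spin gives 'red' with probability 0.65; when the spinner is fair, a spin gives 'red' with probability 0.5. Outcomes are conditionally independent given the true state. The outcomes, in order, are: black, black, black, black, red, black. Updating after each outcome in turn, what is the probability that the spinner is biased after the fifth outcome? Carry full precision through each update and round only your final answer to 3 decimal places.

0.276

After 'black': P(biased) = 0.35·0.5500 / (0.35·0.5500 + 0.5·0.4500) ≈ 0.4611
After 'black': P(biased) = 0.35·0.4611 / (0.35·0.4611 + 0.5·0.5389) ≈ 0.3746
After 'black': P(biased) = 0.35·0.3746 / (0.35·0.3746 + 0.5·0.6254) ≈ 0.2954
After 'black': P(biased) = 0.35·0.2954 / (0.35·0.2954 + 0.5·0.7046) ≈ 0.2269
After 'red': P(biased) = 0.65·0.2269 / (0.65·0.2269 + 0.5·0.7731) ≈ 0.2761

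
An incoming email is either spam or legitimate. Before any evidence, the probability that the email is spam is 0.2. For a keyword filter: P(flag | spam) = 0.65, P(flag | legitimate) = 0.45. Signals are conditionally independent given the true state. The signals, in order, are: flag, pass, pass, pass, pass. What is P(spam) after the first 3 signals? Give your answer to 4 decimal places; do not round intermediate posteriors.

After 'flag': P(spam) = 0.65·0.2000 / (0.65·0.2000 + 0.45·0.8000) ≈ 0.2653
After 'pass': P(spam) = 0.35·0.2653 / (0.35·0.2653 + 0.55·0.7347) ≈ 0.1869
After 'pass': P(spam) = 0.35·0.1869 / (0.35·0.1869 + 0.55·0.8131) ≈ 0.1276

0.1276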